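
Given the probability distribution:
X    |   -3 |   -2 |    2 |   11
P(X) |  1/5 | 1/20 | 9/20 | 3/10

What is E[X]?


E[X] = Σ x·P(X=x)
= (-3)×(1/5) + (-2)×(1/20) + (2)×(9/20) + (11)×(3/10)
= 7/2

E[X] = 7/2


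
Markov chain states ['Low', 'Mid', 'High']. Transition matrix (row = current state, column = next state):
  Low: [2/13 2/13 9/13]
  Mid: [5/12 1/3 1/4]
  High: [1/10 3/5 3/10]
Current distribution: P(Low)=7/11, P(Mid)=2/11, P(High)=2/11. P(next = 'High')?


P(next=High) = Σᵢ P(now=i)×P(i→High)
= 7/11×9/13 + 2/11×1/4 + 2/11×3/10
= 63/143 + 1/22 + 3/55 = 773/1430

P = 773/1430 ≈ 0.5406


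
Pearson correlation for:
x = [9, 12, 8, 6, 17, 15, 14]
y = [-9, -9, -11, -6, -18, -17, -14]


n=7, Σx=81, Σy=-84, Σxy=-1070, Σx²=1035, Σy²=1128
r = (7×(-1070) - 81×(-84))/√((7×1035 - 81²)(7×1128 - (-84)²))
= -686/√(684×840) = -686/√574560 ≈ -686/757.9974 ≈ -0.9050

r ≈ -0.9050


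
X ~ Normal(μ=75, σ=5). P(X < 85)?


z = (85-75)/5 = 2.0
P(Z < 2.0) = 0.9772

P(X < 85) ≈ 0.9772


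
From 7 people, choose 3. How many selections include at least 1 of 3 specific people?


Complement: C(7,3) - C(4,3) = 35 - 4 = 31

31


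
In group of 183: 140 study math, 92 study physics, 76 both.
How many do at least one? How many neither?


|A∪B| = 140+92-76 = 156
Neither = 183-156 = 27

At least one: 156; Neither: 27


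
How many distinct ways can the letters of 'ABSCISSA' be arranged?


Letters: 8, freq: {'A': 2, 'B': 1, 'S': 3, 'C': 1, 'I': 1}
8!/(2!×1!×3!×1!×1!) = 40320/12 = 3360

3360


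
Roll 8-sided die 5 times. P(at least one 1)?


P(no 1)^5 = (7/8)^5 = 16807/32768
P(≥1) = 1 - 16807/32768 = 15961/32768

P = 15961/32768 ≈ 48.71%


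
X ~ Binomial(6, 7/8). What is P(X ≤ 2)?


P(X ≤ 2) = Σ P(X=i) for i=0..2
P(X=0) = 1/262144
P(X=1) = 21/131072
P(X=2) = 735/262144
Sum = 389/131072

P(X ≤ 2) = 389/131072 ≈ 0.30%


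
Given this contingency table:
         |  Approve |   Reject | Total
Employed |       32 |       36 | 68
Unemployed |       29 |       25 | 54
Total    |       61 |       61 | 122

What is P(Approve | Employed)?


P(Approve | Employed) = 32/(32+36) = 32/68 = 8/17

P(Approve|Employed) = 8/17 ≈ 47.06%


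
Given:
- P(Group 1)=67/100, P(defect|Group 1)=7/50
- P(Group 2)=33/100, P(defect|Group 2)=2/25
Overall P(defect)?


P(B) = Σ P(B|Aᵢ)×P(Aᵢ)
  7/50×67/100 = 469/5000
  2/25×33/100 = 33/1250
Sum = 601/5000

P(defect) = 601/5000 ≈ 12.02%


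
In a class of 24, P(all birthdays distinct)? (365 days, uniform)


P(all different) = Π(365-i)/365 for i=0..23
= (365/365)×(364/365)×...×(342/365)
= 0.461656

P ≈ 0.4617 ≈ 46.17%


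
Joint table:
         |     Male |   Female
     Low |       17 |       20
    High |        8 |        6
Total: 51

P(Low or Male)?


P(Low∨Male) = P(Low) + P(Male) - P(Low∧Male)
= (37 + 25 - 17)/51 = 45/51 = 15/17

P = 15/17 ≈ 88.24%


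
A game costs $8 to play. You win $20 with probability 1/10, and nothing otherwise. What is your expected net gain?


E[gain] = (20-8)×1/10 + (-8)×9/10
= 6/5 - 36/5 = -6

Expected net gain = $-6 ≈ $-6.00


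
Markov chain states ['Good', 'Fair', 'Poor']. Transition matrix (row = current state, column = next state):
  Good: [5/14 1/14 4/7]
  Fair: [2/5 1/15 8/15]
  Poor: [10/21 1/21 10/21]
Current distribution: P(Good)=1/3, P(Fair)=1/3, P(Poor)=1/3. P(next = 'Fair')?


P(next=Fair) = Σᵢ P(now=i)×P(i→Fair)
= 1/3×1/14 + 1/3×1/15 + 1/3×1/21
= 1/42 + 1/45 + 1/63 = 13/210

P = 13/210 ≈ 0.0619


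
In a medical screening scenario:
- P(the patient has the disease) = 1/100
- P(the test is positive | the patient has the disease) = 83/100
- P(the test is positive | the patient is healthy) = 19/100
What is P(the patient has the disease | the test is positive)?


Using Bayes' theorem:
P(A|B) = P(B|A)·P(A) / P(B)

P(the test is positive) = 83/100 × 1/100 + 19/100 × 99/100
= 83/10000 + 1881/10000 = 491/2500

P(the patient has the disease|the test is positive) = (83/10000) / (491/2500) = 83/1964

P(the patient has the disease|the test is positive) = 83/1964 ≈ 4.23%


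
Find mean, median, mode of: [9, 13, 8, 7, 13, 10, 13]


Sorted: [7, 8, 9, 10, 13, 13, 13]
Mean = 73/7
Median = 10
Freq: {9: 1, 13: 3, 8: 1, 7: 1, 10: 1}
Mode: [13]

Mean=73/7, Median=10, Mode=13


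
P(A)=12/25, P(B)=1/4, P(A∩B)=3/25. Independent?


P(A)×P(B) = 3/25
P(A∩B) = 3/25
Equal ✓ → Independent

Yes, independent


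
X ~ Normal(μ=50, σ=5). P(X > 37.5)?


z = (37.5-50)/5 = -2.5
P(X > 37.5) = 1 - P(Z ≤ -2.5) = 1 - 0.0062 = 0.9938

P(X > 37.5) ≈ 0.9938


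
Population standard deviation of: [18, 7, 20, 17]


Mean = 62/4 = 31/2
  (18-31/2)²=25/4
  (7-31/2)²=289/4
  (20-31/2)²=81/4
  (17-31/2)²=9/4
Σ(x-μ)² = 101
σ² = 101/4

σ = √(101/4) ≈ 5.0249


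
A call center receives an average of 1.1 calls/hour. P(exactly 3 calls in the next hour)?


Poisson(λ=1.1): P(X=3) = e^(-λ)×λ^k/k!
= e^(-1.1) × 1.1^3 / 3!
≈ 0.3328710837 × 1.331 / 6 ≈ 0.073842

P(X=3) ≈ 0.073842 ≈ 7.38%


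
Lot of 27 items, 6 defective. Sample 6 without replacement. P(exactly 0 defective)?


Hypergeometric: C(6,0)×C(21,6)/C(27,6)
= 1×54264/296010 = 9044/49335

P(X=0) = 9044/49335 ≈ 18.33%


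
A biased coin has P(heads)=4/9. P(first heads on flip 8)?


Geometric: P(X=8) = (1-p)^(k-1)×p = (5/9)^7×4/9 = 312500/43046721

P(X=8) = 312500/43046721 ≈ 0.73%


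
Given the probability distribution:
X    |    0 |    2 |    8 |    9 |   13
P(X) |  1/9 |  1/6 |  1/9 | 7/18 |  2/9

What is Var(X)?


E[X] = 137/18
E[X²] = 461/6
Var(X) = E[X²] - (E[X])² = 461/6 - 18769/324 = 6125/324

Var(X) = 6125/324 ≈ 18.9043


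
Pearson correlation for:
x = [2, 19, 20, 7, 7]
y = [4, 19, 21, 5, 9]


n=5, Σx=55, Σy=58, Σxy=887, Σx²=863, Σy²=924
r = (5×887 - 55×58)/√((5×863 - 55²)(5×924 - 58²))
= 1245/√(1290×1256) = 1245/√1620240 ≈ 1245/1272.8865 ≈ 0.9781

r ≈ 0.9781


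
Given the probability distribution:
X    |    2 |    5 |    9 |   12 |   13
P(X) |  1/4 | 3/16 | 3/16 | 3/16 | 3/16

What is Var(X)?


E[X] = 125/16
E[X²] = 1273/16
Var(X) = E[X²] - (E[X])² = 1273/16 - 15625/256 = 4743/256

Var(X) = 4743/256 ≈ 18.5273


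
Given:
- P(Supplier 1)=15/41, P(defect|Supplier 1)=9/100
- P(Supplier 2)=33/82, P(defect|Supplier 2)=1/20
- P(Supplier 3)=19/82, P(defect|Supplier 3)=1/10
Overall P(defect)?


P(B) = Σ P(B|Aᵢ)×P(Aᵢ)
  9/100×15/41 = 27/820
  1/20×33/82 = 33/1640
  1/10×19/82 = 19/820
Sum = 25/328

P(defect) = 25/328 ≈ 7.62%


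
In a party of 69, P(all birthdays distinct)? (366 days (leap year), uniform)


P(all different) = Π(366-i)/366 for i=0..68
= (366/366)×(365/366)×...×(298/366)
= 0.001057

P ≈ 0.0011 ≈ 0.11%


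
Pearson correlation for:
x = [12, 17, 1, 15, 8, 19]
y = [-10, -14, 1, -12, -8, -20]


n=6, Σx=72, Σy=-63, Σxy=-981, Σx²=1084, Σy²=905
r = (6×(-981) - 72×(-63))/√((6×1084 - 72²)(6×905 - (-63)²))
= -1350/√(1320×1461) = -1350/√1928520 ≈ -1350/1388.7116 ≈ -0.9721

r ≈ -0.9721


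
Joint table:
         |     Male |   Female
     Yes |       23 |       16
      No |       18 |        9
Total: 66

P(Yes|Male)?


P(Yes|Male) = 23/(23+18) = 23/41

P = 23/41 ≈ 56.10%


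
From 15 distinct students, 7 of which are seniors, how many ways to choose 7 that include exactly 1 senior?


Choose 1 of the 7 seniors and 6 of the other 8 students:
C(7,1)×C(8,6) = 7×28 = 196

196


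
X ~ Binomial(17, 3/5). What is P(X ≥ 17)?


P(X ≥ 17) = Σ P(X=i) for i=17..17
P(X=17) = 129140163/762939453125
Sum = 129140163/762939453125

P(X ≥ 17) = 129140163/762939453125 ≈ 0.02%


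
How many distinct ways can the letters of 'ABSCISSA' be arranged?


Letters: 8, freq: {'A': 2, 'B': 1, 'S': 3, 'C': 1, 'I': 1}
8!/(2!×1!×3!×1!×1!) = 40320/12 = 3360

3360


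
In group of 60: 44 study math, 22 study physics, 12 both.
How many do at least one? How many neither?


|A∪B| = 44+22-12 = 54
Neither = 60-54 = 6

At least one: 54; Neither: 6


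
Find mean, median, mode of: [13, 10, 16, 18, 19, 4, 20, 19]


Sorted: [4, 10, 13, 16, 18, 19, 19, 20]
Mean = 119/8
Median = 17
Freq: {13: 1, 10: 1, 16: 1, 18: 1, 19: 2, 4: 1, 20: 1}
Mode: [19]

Mean=119/8, Median=17, Mode=19


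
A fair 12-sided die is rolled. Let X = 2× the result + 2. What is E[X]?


E[die] = (1+12)/2 = 13/2
E[X] = 2×13/2 + 2 = 15

E[X] = 15


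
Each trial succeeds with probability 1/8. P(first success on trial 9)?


Geometric: P(X=9) = (1-p)^(k-1)×p = (7/8)^8×1/8 = 5764801/134217728

P(X=9) = 5764801/134217728 ≈ 4.30%


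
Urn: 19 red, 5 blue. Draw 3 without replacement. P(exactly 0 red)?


Hypergeometric: C(19,0)×C(5,3)/C(24,3)
= 1×10/2024 = 5/1012

P(X=0) = 5/1012 ≈ 0.49%


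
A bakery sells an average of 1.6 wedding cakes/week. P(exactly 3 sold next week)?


Poisson(λ=1.6): P(X=3) = e^(-λ)×λ^k/k!
= e^(-1.6) × 1.6^3 / 3!
≈ 0.201896518 × 4.096 / 6 ≈ 0.137828

P(X=3) ≈ 0.137828 ≈ 13.78%


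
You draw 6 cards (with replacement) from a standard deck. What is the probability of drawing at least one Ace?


P(not a Ace) = 48/52 = 12/13
P(none in 6 draws) = (12/13)^6 = 2985984/4826809
P(≥1 Ace) = 1 - 2985984/4826809 = 1840825/4826809

P = 1840825/4826809 ≈ 38.14%


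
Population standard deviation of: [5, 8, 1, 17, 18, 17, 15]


Mean = 81/7
  (5-81/7)²=2116/49
  (8-81/7)²=625/49
  (1-81/7)²=5476/49
  (17-81/7)²=1444/49
  (18-81/7)²=2025/49
  (17-81/7)²=1444/49
  (15-81/7)²=576/49
Σ(x-μ)² = 1958/7
σ² = (1958/7)/7 = 1958/49

σ = √(1958/49) ≈ 6.3213


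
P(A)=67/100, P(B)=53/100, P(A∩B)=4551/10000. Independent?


P(A)×P(B) = 3551/10000
P(A∩B) = 4551/10000
Not equal → NOT independent

No, not independent


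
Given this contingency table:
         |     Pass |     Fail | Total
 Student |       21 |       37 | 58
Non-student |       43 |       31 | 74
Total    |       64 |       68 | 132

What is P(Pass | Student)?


P(Pass | Student) = 21/(21+37) = 21/58

P(Pass|Student) = 21/58 ≈ 36.21%


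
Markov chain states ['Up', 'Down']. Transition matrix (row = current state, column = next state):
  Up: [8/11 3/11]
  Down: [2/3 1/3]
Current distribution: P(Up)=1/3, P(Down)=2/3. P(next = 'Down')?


P(next=Down) = Σᵢ P(now=i)×P(i→Down)
= 1/3×3/11 + 2/3×1/3
= 1/11 + 2/9 = 31/99

P = 31/99 ≈ 0.3131


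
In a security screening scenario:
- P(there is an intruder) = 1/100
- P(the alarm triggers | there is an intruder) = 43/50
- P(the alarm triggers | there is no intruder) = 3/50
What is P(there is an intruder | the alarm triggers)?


Using Bayes' theorem:
P(A|B) = P(B|A)·P(A) / P(B)

P(the alarm triggers) = 43/50 × 1/100 + 3/50 × 99/100
= 43/5000 + 297/5000 = 17/250

P(there is an intruder|the alarm triggers) = (43/5000) / (17/250) = 43/340

P(there is an intruder|the alarm triggers) = 43/340 ≈ 12.65%


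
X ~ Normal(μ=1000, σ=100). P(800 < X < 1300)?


z₁=(800-1000)/100=-2.0, z₂=(1300-1000)/100=3.0
P = Φ(3.0) - Φ(-2.0) = 0.998650 - 0.022750 = 0.975900 ≈ 0.9759

P(800 < X < 1300) ≈ 0.9759


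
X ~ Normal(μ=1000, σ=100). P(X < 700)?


z = (700-1000)/100 = -3.0
P(Z < -3.0) = 0.0013

P(X < 700) ≈ 0.0013


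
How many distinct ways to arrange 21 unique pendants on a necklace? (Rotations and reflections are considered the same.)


Free circular arrangements: rotations and reflections both identified.
(n-1)!/2 = 20!/2 = 2432902008176640000/2 = 1216451004088320000

1216451004088320000


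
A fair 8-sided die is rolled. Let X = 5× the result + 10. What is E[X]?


E[die] = (1+8)/2 = 9/2
E[X] = 5×9/2 + 10 = 65/2

E[X] = 65/2


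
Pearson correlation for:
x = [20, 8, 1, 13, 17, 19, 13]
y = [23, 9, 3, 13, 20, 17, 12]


n=7, Σx=91, Σy=97, Σxy=1523, Σx²=1453, Σy²=1621
r = (7×1523 - 91×97)/√((7×1453 - 91²)(7×1621 - 97²))
= 1834/√(1890×1938) = 1834/√3662820 ≈ 1834/1913.8495 ≈ 0.9583

r ≈ 0.9583


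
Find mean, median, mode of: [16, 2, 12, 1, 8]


Sorted: [1, 2, 8, 12, 16]
Mean = 39/5
Median = 8
Freq: {16: 1, 2: 1, 12: 1, 1: 1, 8: 1}
Mode: No mode

Mean=39/5, Median=8, Mode=No mode


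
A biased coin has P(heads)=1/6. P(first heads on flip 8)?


Geometric: P(X=8) = (1-p)^(k-1)×p = (5/6)^7×1/6 = 78125/1679616

P(X=8) = 78125/1679616 ≈ 4.65%


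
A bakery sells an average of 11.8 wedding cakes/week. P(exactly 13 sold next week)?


Poisson(λ=11.8): P(X=13) = e^(-λ)×λ^k/k!
= e^(-11.8) × 11.8^13 / 13!
≈ 7.504557915e-06 × 8.59935929763e+13 / 6227020800 ≈ 0.103636

P(X=13) ≈ 0.103636 ≈ 10.36%


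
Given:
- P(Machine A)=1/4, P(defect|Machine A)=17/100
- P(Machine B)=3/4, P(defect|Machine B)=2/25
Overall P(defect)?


P(B) = Σ P(B|Aᵢ)×P(Aᵢ)
  17/100×1/4 = 17/400
  2/25×3/4 = 3/50
Sum = 41/400

P(defect) = 41/400 ≈ 10.25%


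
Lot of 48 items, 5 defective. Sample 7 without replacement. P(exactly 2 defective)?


Hypergeometric: C(5,2)×C(43,5)/C(48,7)
= 10×962598/73629072 = 18655/142692

P(X=2) = 18655/142692 ≈ 13.07%


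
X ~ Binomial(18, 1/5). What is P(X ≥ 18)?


P(X ≥ 18) = Σ P(X=i) for i=18..18
P(X=18) = 1/3814697265625
Sum = 1/3814697265625

P(X ≥ 18) = 1/3814697265625 ≈ 0.00%


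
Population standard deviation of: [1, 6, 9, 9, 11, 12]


Mean = 48/6 = 8
  (1-8)²=49
  (6-8)²=4
  (9-8)²=1
  (9-8)²=1
  (11-8)²=9
  (12-8)²=16
Σ(x-μ)² = 80
σ² = 80/6 = 40/3

σ = √(40/3) ≈ 3.6515


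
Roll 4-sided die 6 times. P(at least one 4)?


P(no 4)^6 = (3/4)^6 = 729/4096
P(≥1) = 1 - 729/4096 = 3367/4096

P = 3367/4096 ≈ 82.20%


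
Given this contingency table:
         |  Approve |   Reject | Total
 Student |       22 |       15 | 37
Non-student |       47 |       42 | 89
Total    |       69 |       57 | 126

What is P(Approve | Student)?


P(Approve | Student) = 22/(22+15) = 22/37

P(Approve|Student) = 22/37 ≈ 59.46%


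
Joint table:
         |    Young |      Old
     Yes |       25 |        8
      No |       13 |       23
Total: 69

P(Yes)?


P(Yes) = (25+8)/69 = 33/69 = 11/23

P(Yes) = 11/23 ≈ 47.83%


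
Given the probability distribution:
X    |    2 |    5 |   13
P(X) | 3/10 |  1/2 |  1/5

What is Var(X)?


E[X] = 57/10
E[X²] = 95/2
Var(X) = E[X²] - (E[X])² = 95/2 - 3249/100 = 1501/100

Var(X) = 1501/100 ≈ 15.0100


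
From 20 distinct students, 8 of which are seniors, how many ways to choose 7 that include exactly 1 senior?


Choose 1 of the 8 seniors and 6 of the other 12 students:
C(8,1)×C(12,6) = 8×924 = 7392

7392


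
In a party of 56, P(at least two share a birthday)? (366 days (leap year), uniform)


P(all different) = Π(366-i)/366 for i=0..55
= 0.011818
P(match) = 1 - 0.011818 = 0.988182

P ≈ 0.9882 ≈ 98.82%


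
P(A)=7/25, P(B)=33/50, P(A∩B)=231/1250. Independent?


P(A)×P(B) = 231/1250
P(A∩B) = 231/1250
Equal ✓ → Independent

Yes, independent


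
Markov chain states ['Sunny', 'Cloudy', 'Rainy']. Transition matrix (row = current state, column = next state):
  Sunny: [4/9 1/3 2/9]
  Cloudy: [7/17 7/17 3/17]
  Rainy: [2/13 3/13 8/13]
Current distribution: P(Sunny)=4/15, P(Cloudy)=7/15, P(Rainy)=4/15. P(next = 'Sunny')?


P(next=Sunny) = Σᵢ P(now=i)×P(i→Sunny)
= 4/15×4/9 + 7/15×7/17 + 4/15×2/13
= 16/135 + 49/255 + 8/195 = 10493/29835

P = 10493/29835 ≈ 0.3517


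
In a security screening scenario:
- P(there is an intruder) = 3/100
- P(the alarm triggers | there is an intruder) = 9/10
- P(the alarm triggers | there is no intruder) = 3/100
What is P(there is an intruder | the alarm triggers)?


Using Bayes' theorem:
P(A|B) = P(B|A)·P(A) / P(B)

P(the alarm triggers) = 9/10 × 3/100 + 3/100 × 97/100
= 27/1000 + 291/10000 = 561/10000

P(there is an intruder|the alarm triggers) = (27/1000) / (561/10000) = 90/187

P(there is an intruder|the alarm triggers) = 90/187 ≈ 48.13%


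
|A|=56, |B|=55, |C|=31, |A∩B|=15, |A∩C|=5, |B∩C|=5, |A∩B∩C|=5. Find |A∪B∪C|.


|A∪B∪C| = 56+55+31-15-5-5+5 = 122

|A∪B∪C| = 122


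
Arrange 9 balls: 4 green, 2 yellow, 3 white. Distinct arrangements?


9!/(4!×2!×3!) = 1260

1260


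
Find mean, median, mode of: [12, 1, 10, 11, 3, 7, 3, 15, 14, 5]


Sorted: [1, 3, 3, 5, 7, 10, 11, 12, 14, 15]
Mean = 81/10
Median = 17/2
Freq: {12: 1, 1: 1, 10: 1, 11: 1, 3: 2, 7: 1, 15: 1, 14: 1, 5: 1}
Mode: [3]

Mean=81/10, Median=17/2, Mode=3


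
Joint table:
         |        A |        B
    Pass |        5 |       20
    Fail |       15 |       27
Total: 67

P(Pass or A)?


P(Pass∨A) = P(Pass) + P(A) - P(Pass∧A)
= (25 + 20 - 5)/67 = 40/67

P = 40/67 ≈ 59.70%


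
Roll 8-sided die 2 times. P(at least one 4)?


P(no 4)^2 = (7/8)^2 = 49/64
P(≥1) = 1 - 49/64 = 15/64

P = 15/64 ≈ 23.44%


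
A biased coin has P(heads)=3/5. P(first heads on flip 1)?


Geometric: P(X=1) = (1-p)^(k-1)×p = (2/5)^0×3/5 = 3/5

P(X=1) = 3/5 ≈ 60.00%


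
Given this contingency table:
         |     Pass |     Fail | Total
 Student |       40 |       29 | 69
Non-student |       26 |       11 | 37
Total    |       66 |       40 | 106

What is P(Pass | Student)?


P(Pass | Student) = 40/(40+29) = 40/69

P(Pass|Student) = 40/69 ≈ 57.97%


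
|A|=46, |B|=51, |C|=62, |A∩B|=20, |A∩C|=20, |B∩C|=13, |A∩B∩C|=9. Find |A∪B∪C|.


|A∪B∪C| = 46+51+62-20-20-13+9 = 115

|A∪B∪C| = 115


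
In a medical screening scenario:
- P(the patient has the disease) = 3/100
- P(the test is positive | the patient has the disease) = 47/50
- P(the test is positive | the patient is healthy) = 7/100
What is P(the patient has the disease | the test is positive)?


Using Bayes' theorem:
P(A|B) = P(B|A)·P(A) / P(B)

P(the test is positive) = 47/50 × 3/100 + 7/100 × 97/100
= 141/5000 + 679/10000 = 961/10000

P(the patient has the disease|the test is positive) = (141/5000) / (961/10000) = 282/961

P(the patient has the disease|the test is positive) = 282/961 ≈ 29.34%


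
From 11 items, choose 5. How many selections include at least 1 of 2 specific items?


Complement: C(11,5) - C(9,5) = 462 - 126 = 336

336


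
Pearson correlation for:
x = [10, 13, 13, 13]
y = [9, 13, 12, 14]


n=4, Σx=49, Σy=48, Σxy=597, Σx²=607, Σy²=590
r = (4×597 - 49×48)/√((4×607 - 49²)(4×590 - 48²))
= 36/√(27×56) = 36/√1512 ≈ 36/38.8844 ≈ 0.9258

r ≈ 0.9258


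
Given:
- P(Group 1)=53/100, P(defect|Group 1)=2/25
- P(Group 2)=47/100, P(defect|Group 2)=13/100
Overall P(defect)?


P(B) = Σ P(B|Aᵢ)×P(Aᵢ)
  2/25×53/100 = 53/1250
  13/100×47/100 = 611/10000
Sum = 207/2000

P(defect) = 207/2000 ≈ 10.35%


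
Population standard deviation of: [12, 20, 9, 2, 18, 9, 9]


Mean = 79/7
  (12-79/7)²=25/49
  (20-79/7)²=3721/49
  (9-79/7)²=256/49
  (2-79/7)²=4225/49
  (18-79/7)²=2209/49
  (9-79/7)²=256/49
  (9-79/7)²=256/49
Σ(x-μ)² = 1564/7
σ² = (1564/7)/7 = 1564/49

σ = √(1564/49) ≈ 5.6496


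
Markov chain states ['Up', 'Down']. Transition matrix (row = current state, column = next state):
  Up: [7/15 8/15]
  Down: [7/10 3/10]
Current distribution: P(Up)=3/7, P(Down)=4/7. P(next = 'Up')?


P(next=Up) = Σᵢ P(now=i)×P(i→Up)
= 3/7×7/15 + 4/7×7/10
= 1/5 + 2/5 = 3/5

P = 3/5 ≈ 0.6000


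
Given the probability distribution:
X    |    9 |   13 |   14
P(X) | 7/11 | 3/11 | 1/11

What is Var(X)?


E[X] = 116/11
E[X²] = 1270/11
Var(X) = E[X²] - (E[X])² = 1270/11 - 13456/121 = 514/121

Var(X) = 514/121 ≈ 4.2479


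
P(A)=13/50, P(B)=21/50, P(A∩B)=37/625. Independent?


P(A)×P(B) = 273/2500
P(A∩B) = 37/625
Not equal → NOT independent

No, not independent


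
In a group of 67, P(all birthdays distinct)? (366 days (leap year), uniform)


P(all different) = Π(366-i)/366 for i=0..66
= (366/366)×(365/366)×...×(300/366)
= 0.001590

P ≈ 0.0016 ≈ 0.16%


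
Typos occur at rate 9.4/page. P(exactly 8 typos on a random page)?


Poisson(λ=9.4): P(X=8) = e^(-λ)×λ^k/k!
= e^(-9.4) × 9.4^8 / 8!
≈ 8.272406556e-05 × 60956893.8541 / 40320 ≈ 0.125065

P(X=8) ≈ 0.125065 ≈ 12.51%


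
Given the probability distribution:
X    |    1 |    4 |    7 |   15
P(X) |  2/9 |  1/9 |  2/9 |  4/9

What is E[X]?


E[X] = Σ x·P(X=x)
= (1)×(2/9) + (4)×(1/9) + (7)×(2/9) + (15)×(4/9)
= 80/9

E[X] = 80/9


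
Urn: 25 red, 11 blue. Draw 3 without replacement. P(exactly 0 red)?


Hypergeometric: C(25,0)×C(11,3)/C(36,3)
= 1×165/7140 = 11/476

P(X=0) = 11/476 ≈ 2.31%


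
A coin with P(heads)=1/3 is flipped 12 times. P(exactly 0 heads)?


Binomial: P(X=0) = C(12,0)×p^0×(1-p)^12
= 1 × 1 × 4096/531441 = 4096/531441

P(X=0) = 4096/531441 ≈ 0.77%


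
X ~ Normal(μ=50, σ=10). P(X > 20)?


z = (20-50)/10 = -3.0
P(X > 20) = 1 - P(Z ≤ -3.0) = 1 - 0.0013 = 0.9987

P(X > 20) ≈ 0.9987


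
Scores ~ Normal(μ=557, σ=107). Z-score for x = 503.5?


z = (x - μ)/σ = (503.5 - 557)/107 = -0.5

z = -0.5


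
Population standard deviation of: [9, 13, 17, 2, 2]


Mean = 43/5
  (9-43/5)²=4/25
  (13-43/5)²=484/25
  (17-43/5)²=1764/25
  (2-43/5)²=1089/25
  (2-43/5)²=1089/25
Σ(x-μ)² = 886/5
σ² = (886/5)/5 = 886/25

σ = √(886/25) ≈ 5.9532


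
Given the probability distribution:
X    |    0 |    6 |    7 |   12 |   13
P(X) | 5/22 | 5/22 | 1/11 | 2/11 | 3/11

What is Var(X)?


E[X] = 85/11
E[X²] = 934/11
Var(X) = E[X²] - (E[X])² = 934/11 - 7225/121 = 3049/121

Var(X) = 3049/121 ≈ 25.1983


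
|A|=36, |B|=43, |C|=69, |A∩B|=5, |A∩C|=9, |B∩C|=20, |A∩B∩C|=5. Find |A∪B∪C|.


|A∪B∪C| = 36+43+69-5-9-20+5 = 119

|A∪B∪C| = 119


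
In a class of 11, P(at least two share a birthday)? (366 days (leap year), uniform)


P(all different) = Π(366-i)/366 for i=0..10
= 0.859219
P(match) = 1 - 0.859219 = 0.140781

P ≈ 0.1408 ≈ 14.08%


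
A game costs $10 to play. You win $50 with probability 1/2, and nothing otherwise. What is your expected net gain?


E[gain] = (50-10)×1/2 + (-10)×1/2
= 20 - 5 = 15

Expected net gain = $15 ≈ $15.00


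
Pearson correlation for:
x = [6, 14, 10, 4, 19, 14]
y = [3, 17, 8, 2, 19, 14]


n=6, Σx=67, Σy=63, Σxy=901, Σx²=905, Σy²=923
r = (6×901 - 67×63)/√((6×905 - 67²)(6×923 - 63²))
= 1185/√(941×1569) = 1185/√1476429 ≈ 1185/1215.0839 ≈ 0.9752

r ≈ 0.9752


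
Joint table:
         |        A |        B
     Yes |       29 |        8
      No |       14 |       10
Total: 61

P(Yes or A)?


P(Yes∨A) = P(Yes) + P(A) - P(Yes∧A)
= (37 + 43 - 29)/61 = 51/61

P = 51/61 ≈ 83.61%


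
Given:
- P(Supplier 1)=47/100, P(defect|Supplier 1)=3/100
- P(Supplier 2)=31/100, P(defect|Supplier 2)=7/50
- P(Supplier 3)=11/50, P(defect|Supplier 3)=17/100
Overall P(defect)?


P(B) = Σ P(B|Aᵢ)×P(Aᵢ)
  3/100×47/100 = 141/10000
  7/50×31/100 = 217/5000
  17/100×11/50 = 187/5000
Sum = 949/10000

P(defect) = 949/10000 ≈ 9.49%


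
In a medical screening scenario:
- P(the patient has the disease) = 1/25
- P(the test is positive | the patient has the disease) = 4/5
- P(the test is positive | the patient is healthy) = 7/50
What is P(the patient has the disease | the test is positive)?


Using Bayes' theorem:
P(A|B) = P(B|A)·P(A) / P(B)

P(the test is positive) = 4/5 × 1/25 + 7/50 × 24/25
= 4/125 + 84/625 = 104/625

P(the patient has the disease|the test is positive) = (4/125) / (104/625) = 5/26

P(the patient has the disease|the test is positive) = 5/26 ≈ 19.23%


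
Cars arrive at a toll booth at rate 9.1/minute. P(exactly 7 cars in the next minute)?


Poisson(λ=9.1): P(X=7) = e^(-λ)×λ^k/k!
= e^(-9.1) × 9.1^7 / 7!
≈ 0.0001116658085 × 5167610.19357 / 5040 ≈ 0.114493

P(X=7) ≈ 0.114493 ≈ 11.45%


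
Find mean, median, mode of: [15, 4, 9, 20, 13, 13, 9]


Sorted: [4, 9, 9, 13, 13, 15, 20]
Mean = 83/7
Median = 13
Freq: {15: 1, 4: 1, 9: 2, 20: 1, 13: 2}
Mode: [9, 13]

Mean=83/7, Median=13, Mode=[9, 13]


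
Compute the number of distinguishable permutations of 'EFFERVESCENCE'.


Letters: 13, freq: {'E': 5, 'F': 2, 'R': 1, 'V': 1, 'S': 1, 'C': 2, 'N': 1}
13!/(5!×2!×1!×1!×1!×2!×1!) = 6227020800/480 = 12972960

12972960


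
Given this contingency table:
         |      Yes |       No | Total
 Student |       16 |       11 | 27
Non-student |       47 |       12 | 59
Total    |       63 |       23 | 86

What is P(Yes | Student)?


P(Yes | Student) = 16/(16+11) = 16/27

P(Yes|Student) = 16/27 ≈ 59.26%


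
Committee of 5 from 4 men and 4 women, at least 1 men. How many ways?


Count by #men:
  1M,4W: C(4,1)×C(4,4)=4
  2M,3W: C(4,2)×C(4,3)=24
  3M,2W: C(4,3)×C(4,2)=24
  4M,1W: C(4,4)×C(4,1)=4
Total = 56

56


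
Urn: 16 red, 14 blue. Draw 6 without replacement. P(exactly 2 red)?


Hypergeometric: C(16,2)×C(14,4)/C(30,6)
= 120×1001/593775 = 88/435

P(X=2) = 88/435 ≈ 20.23%


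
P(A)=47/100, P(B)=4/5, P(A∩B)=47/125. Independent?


P(A)×P(B) = 47/125
P(A∩B) = 47/125
Equal ✓ → Independent

Yes, independent


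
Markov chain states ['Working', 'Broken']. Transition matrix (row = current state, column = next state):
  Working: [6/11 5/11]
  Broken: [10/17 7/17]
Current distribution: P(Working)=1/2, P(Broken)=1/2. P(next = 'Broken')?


P(next=Broken) = Σᵢ P(now=i)×P(i→Broken)
= 1/2×5/11 + 1/2×7/17
= 5/22 + 7/34 = 81/187

P = 81/187 ≈ 0.4332


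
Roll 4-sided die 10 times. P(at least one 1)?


P(no 1)^10 = (3/4)^10 = 59049/1048576
P(≥1) = 1 - 59049/1048576 = 989527/1048576

P = 989527/1048576 ≈ 94.37%


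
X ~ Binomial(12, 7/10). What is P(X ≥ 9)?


P(X ≥ 9) = Σ P(X=i) for i=9..12
P(X=9) = 11985021279/50000000000
P(X=10) = 83895148953/500000000000
P(X=11) = 17795940687/250000000000
P(X=12) = 13841287201/1000000000000
Sum = 98503154687/200000000000

P(X ≥ 9) = 98503154687/200000000000 ≈ 49.25%


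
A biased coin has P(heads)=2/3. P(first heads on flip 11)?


Geometric: P(X=11) = (1-p)^(k-1)×p = (1/3)^10×2/3 = 2/177147

P(X=11) = 2/177147 ≈ 0.00%


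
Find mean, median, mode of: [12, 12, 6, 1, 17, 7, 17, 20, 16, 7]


Sorted: [1, 6, 7, 7, 12, 12, 16, 17, 17, 20]
Mean = 115/10 = 23/2
Median = 12
Freq: {12: 2, 6: 1, 1: 1, 17: 2, 7: 2, 20: 1, 16: 1}
Mode: [7, 12, 17]

Mean=23/2, Median=12, Mode=[7, 12, 17]


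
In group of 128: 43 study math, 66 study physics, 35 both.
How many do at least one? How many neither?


|A∪B| = 43+66-35 = 74
Neither = 128-74 = 54

At least one: 74; Neither: 54


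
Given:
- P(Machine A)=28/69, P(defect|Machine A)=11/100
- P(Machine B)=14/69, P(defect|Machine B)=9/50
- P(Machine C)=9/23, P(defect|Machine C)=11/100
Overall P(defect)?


P(B) = Σ P(B|Aᵢ)×P(Aᵢ)
  11/100×28/69 = 77/1725
  9/50×14/69 = 21/575
  11/100×9/23 = 99/2300
Sum = 857/6900

P(defect) = 857/6900 ≈ 12.42%


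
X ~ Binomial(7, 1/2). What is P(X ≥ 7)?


P(X ≥ 7) = Σ P(X=i) for i=7..7
P(X=7) = 1/128
Sum = 1/128

P(X ≥ 7) = 1/128 ≈ 0.78%


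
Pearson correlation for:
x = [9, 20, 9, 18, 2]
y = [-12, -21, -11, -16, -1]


n=5, Σx=58, Σy=-61, Σxy=-917, Σx²=890, Σy²=963
r = (5×(-917) - 58×(-61))/√((5×890 - 58²)(5×963 - (-61)²))
= -1047/√(1086×1094) = -1047/√1188084 ≈ -1047/1089.9927 ≈ -0.9606

r ≈ -0.9606


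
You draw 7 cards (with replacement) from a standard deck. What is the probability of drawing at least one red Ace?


P(not a red Ace) = 50/52 = 25/26
P(none in 7 draws) = (25/26)^7 = 6103515625/8031810176
P(≥1 red Ace) = 1 - 6103515625/8031810176 = 1928294551/8031810176

P = 1928294551/8031810176 ≈ 24.01%


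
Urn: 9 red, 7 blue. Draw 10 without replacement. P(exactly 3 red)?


Hypergeometric: C(9,3)×C(7,7)/C(16,10)
= 84×1/8008 = 3/286

P(X=3) = 3/286 ≈ 1.05%


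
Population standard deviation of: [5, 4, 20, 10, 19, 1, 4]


Mean = 63/7 = 9
  (5-9)²=16
  (4-9)²=25
  (20-9)²=121
  (10-9)²=1
  (19-9)²=100
  (1-9)²=64
  (4-9)²=25
Σ(x-μ)² = 352
σ² = 352/7

σ = √(352/7) ≈ 7.0912


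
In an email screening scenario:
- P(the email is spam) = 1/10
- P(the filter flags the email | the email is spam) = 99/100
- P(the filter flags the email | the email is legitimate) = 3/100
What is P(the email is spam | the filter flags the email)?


Using Bayes' theorem:
P(A|B) = P(B|A)·P(A) / P(B)

P(the filter flags the email) = 99/100 × 1/10 + 3/100 × 9/10
= 99/1000 + 27/1000 = 63/500

P(the email is spam|the filter flags the email) = (99/1000) / (63/500) = 11/14

P(the email is spam|the filter flags the email) = 11/14 ≈ 78.57%


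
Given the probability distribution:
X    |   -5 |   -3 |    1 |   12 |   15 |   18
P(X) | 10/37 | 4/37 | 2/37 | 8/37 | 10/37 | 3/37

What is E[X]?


E[X] = Σ x·P(X=x)
= (-5)×(10/37) + (-3)×(4/37) + (1)×(2/37) + (12)×(8/37) + (15)×(10/37) + (18)×(3/37)
= 240/37

E[X] = 240/37


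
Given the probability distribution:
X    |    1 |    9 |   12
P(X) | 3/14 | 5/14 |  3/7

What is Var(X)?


E[X] = 60/7
E[X²] = 636/7
Var(X) = E[X²] - (E[X])² = 636/7 - 3600/49 = 852/49

Var(X) = 852/49 ≈ 17.3878


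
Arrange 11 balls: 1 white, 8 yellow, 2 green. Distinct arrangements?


11!/(1!×8!×2!) = 495

495


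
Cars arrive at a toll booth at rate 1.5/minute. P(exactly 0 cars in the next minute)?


Poisson(λ=1.5): P(X=0) = e^(-λ)×λ^k/k!
= e^(-1.5) × 1.5^0 / 0!
≈ 0.2231301601 × 1 / 1 ≈ 0.223130

P(X=0) ≈ 0.223130 ≈ 22.31%


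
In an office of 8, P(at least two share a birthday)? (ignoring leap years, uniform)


P(all different) = Π(365-i)/365 for i=0..7
= 0.925665
P(match) = 1 - 0.925665 = 0.074335

P ≈ 0.0743 ≈ 7.43%


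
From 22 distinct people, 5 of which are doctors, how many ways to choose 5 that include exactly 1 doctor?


Choose 1 of the 5 doctors and 4 of the other 17 people:
C(5,1)×C(17,4) = 5×2380 = 11900

11900


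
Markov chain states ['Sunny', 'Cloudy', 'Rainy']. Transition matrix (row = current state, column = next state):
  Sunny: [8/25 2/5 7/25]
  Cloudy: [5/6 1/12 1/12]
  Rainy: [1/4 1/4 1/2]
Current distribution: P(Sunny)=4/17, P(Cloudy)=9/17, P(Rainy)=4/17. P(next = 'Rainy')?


P(next=Rainy) = Σᵢ P(now=i)×P(i→Rainy)
= 4/17×7/25 + 9/17×1/12 + 4/17×1/2
= 28/425 + 3/68 + 2/17 = 387/1700

P = 387/1700 ≈ 0.2276


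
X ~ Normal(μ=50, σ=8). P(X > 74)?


z = (74-50)/8 = 3.0
P(X > 74) = 1 - P(Z ≤ 3.0) = 1 - 0.9987 = 0.0013

P(X > 74) ≈ 0.0013


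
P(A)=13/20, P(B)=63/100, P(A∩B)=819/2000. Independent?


P(A)×P(B) = 819/2000
P(A∩B) = 819/2000
Equal ✓ → Independent

Yes, independent


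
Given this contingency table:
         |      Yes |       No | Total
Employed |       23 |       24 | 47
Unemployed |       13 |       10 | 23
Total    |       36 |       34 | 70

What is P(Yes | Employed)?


P(Yes | Employed) = 23/(23+24) = 23/47

P(Yes|Employed) = 23/47 ≈ 48.94%


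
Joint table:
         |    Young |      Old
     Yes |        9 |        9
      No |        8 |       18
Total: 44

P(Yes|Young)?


P(Yes|Young) = 9/(9+8) = 9/17

P = 9/17 ≈ 52.94%


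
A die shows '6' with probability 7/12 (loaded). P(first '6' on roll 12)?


Geometric: P(X=12) = (1-p)^(k-1)×p = (5/12)^11×7/12 = 341796875/8916100448256

P(X=12) = 341796875/8916100448256 ≈ 0.00%


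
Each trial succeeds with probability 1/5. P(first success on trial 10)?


Geometric: P(X=10) = (1-p)^(k-1)×p = (4/5)^9×1/5 = 262144/9765625

P(X=10) = 262144/9765625 ≈ 2.68%


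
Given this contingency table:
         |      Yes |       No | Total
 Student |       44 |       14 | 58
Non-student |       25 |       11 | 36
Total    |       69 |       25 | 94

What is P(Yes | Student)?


P(Yes | Student) = 44/(44+14) = 44/58 = 22/29

P(Yes|Student) = 22/29 ≈ 75.86%


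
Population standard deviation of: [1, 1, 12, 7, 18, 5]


Mean = 44/6 = 22/3
  (1-22/3)²=361/9
  (1-22/3)²=361/9
  (12-22/3)²=196/9
  (7-22/3)²=1/9
  (18-22/3)²=1024/9
  (5-22/3)²=49/9
Σ(x-μ)² = 664/3
σ² = (664/3)/6 = 332/9

σ = √(332/9) ≈ 6.0736


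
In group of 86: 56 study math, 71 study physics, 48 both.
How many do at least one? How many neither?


|A∪B| = 56+71-48 = 79
Neither = 86-79 = 7

At least one: 79; Neither: 7


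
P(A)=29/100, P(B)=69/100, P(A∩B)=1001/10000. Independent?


P(A)×P(B) = 2001/10000
P(A∩B) = 1001/10000
Not equal → NOT independent

No, not independent


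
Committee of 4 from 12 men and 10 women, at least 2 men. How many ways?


Count by #men:
  2M,2W: C(12,2)×C(10,2)=2970
  3M,1W: C(12,3)×C(10,1)=2200
  4M,0W: C(12,4)×C(10,0)=495
Total = 5665

5665


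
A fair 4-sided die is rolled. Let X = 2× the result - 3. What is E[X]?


E[die] = (1+4)/2 = 5/2
E[X] = 2×5/2 - 3 = 2

E[X] = 2


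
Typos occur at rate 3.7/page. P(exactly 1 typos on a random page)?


Poisson(λ=3.7): P(X=1) = e^(-λ)×λ^k/k!
= e^(-3.7) × 3.7^1 / 1!
≈ 0.02472352647 × 3.7 / 1 ≈ 0.091477

P(X=1) ≈ 0.091477 ≈ 9.15%


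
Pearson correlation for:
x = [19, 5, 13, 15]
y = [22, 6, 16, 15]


n=4, Σx=52, Σy=59, Σxy=881, Σx²=780, Σy²=1001
r = (4×881 - 52×59)/√((4×780 - 52²)(4×1001 - 59²))
= 456/√(416×523) = 456/√217568 ≈ 456/466.4419 ≈ 0.9776

r ≈ 0.9776


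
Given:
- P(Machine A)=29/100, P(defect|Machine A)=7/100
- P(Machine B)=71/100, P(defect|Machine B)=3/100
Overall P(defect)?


P(B) = Σ P(B|Aᵢ)×P(Aᵢ)
  7/100×29/100 = 203/10000
  3/100×71/100 = 213/10000
Sum = 26/625

P(defect) = 26/625 ≈ 4.16%


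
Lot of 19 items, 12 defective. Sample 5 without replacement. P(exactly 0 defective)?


Hypergeometric: C(12,0)×C(7,5)/C(19,5)
= 1×21/11628 = 7/3876

P(X=0) = 7/3876 ≈ 0.18%


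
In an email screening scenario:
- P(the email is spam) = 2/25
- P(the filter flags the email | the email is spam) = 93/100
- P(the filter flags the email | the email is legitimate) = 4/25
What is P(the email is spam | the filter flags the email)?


Using Bayes' theorem:
P(A|B) = P(B|A)·P(A) / P(B)

P(the filter flags the email) = 93/100 × 2/25 + 4/25 × 23/25
= 93/1250 + 92/625 = 277/1250

P(the email is spam|the filter flags the email) = (93/1250) / (277/1250) = 93/277

P(the email is spam|the filter flags the email) = 93/277 ≈ 33.57%


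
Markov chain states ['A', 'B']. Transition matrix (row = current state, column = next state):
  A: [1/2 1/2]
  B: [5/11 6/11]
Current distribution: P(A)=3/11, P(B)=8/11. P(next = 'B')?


P(next=B) = Σᵢ P(now=i)×P(i→B)
= 3/11×1/2 + 8/11×6/11
= 3/22 + 48/121 = 129/242

P = 129/242 ≈ 0.5331


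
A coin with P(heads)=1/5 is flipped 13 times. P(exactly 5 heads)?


Binomial: P(X=5) = C(13,5)×p^5×(1-p)^8
= 1287 × 1/3125 × 65536/390625 = 84344832/1220703125

P(X=5) = 84344832/1220703125 ≈ 6.91%


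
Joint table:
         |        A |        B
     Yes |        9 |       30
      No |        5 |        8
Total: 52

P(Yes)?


P(Yes) = (9+30)/52 = 39/52 = 3/4

P(Yes) = 3/4 ≈ 75.00%


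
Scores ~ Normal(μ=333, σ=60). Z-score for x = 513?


z = (x - μ)/σ = (513 - 333)/60 = 3.0

z = 3.0


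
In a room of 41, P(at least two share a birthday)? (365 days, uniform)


P(all different) = Π(365-i)/365 for i=0..40
= 0.096848
P(match) = 1 - 0.096848 = 0.903152

P ≈ 0.9032 ≈ 90.32%


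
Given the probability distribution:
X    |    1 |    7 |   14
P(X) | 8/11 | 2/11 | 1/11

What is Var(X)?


E[X] = 36/11
E[X²] = 302/11
Var(X) = E[X²] - (E[X])² = 302/11 - 1296/121 = 2026/121

Var(X) = 2026/121 ≈ 16.7438


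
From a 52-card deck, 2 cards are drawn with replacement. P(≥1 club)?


P(not a club) = 39/52 = 3/4
P(none in 2 draws) = (3/4)^2 = 9/16
P(≥1 club) = 1 - 9/16 = 7/16

P = 7/16 ≈ 43.75%


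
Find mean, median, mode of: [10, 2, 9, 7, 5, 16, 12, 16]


Sorted: [2, 5, 7, 9, 10, 12, 16, 16]
Mean = 77/8
Median = 19/2
Freq: {10: 1, 2: 1, 9: 1, 7: 1, 5: 1, 16: 2, 12: 1}
Mode: [16]

Mean=77/8, Median=19/2, Mode=16


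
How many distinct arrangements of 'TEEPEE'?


Letters: 6, freq: {'T': 1, 'E': 4, 'P': 1}
6!/(1!×4!×1!) = 720/24 = 30

30


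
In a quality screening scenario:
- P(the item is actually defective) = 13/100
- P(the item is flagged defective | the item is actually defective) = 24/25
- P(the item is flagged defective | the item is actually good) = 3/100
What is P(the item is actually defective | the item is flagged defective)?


Using Bayes' theorem:
P(A|B) = P(B|A)·P(A) / P(B)

P(the item is flagged defective) = 24/25 × 13/100 + 3/100 × 87/100
= 78/625 + 261/10000 = 1509/10000

P(the item is actually defective|the item is flagged defective) = (78/625) / (1509/10000) = 416/503

P(the item is actually defective|the item is flagged defective) = 416/503 ≈ 82.70%


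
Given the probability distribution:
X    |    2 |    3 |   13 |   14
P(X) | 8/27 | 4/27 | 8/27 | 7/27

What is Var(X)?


E[X] = 230/27
E[X²] = 2792/27
Var(X) = E[X²] - (E[X])² = 2792/27 - 52900/729 = 22484/729

Var(X) = 22484/729 ≈ 30.8422


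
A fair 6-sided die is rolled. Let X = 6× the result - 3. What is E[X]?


E[die] = (1+6)/2 = 7/2
E[X] = 6×7/2 - 3 = 18

E[X] = 18


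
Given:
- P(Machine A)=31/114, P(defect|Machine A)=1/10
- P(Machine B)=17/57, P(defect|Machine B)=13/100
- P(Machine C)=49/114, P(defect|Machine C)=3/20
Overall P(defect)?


P(B) = Σ P(B|Aᵢ)×P(Aᵢ)
  1/10×31/114 = 31/1140
  13/100×17/57 = 221/5700
  3/20×49/114 = 49/760
Sum = 1487/11400

P(defect) = 1487/11400 ≈ 13.04%


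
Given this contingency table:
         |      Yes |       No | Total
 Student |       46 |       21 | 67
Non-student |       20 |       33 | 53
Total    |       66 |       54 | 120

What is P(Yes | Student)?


P(Yes | Student) = 46/(46+21) = 46/67

P(Yes|Student) = 46/67 ≈ 68.66%


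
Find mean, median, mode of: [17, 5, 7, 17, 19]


Sorted: [5, 7, 17, 17, 19]
Mean = 65/5 = 13
Median = 17
Freq: {17: 2, 5: 1, 7: 1, 19: 1}
Mode: [17]

Mean=13, Median=17, Mode=17


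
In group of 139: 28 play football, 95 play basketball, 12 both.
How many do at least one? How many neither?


|A∪B| = 28+95-12 = 111
Neither = 139-111 = 28

At least one: 111; Neither: 28


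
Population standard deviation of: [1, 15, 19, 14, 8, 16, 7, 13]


Mean = 93/8
  (1-93/8)²=7225/64
  (15-93/8)²=729/64
  (19-93/8)²=3481/64
  (14-93/8)²=361/64
  (8-93/8)²=841/64
  (16-93/8)²=1225/64
  (7-93/8)²=1369/64
  (13-93/8)²=121/64
Σ(x-μ)² = 1919/8
σ² = (1919/8)/8 = 1919/64

σ = √(1919/64) ≈ 5.4758


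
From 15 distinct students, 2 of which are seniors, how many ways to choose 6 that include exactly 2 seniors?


Choose 2 of the 2 seniors and 4 of the other 13 students:
C(2,2)×C(13,4) = 1×715 = 715

715


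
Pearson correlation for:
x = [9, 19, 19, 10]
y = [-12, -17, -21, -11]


n=4, Σx=57, Σy=-61, Σxy=-940, Σx²=903, Σy²=995
r = (4×(-940) - 57×(-61))/√((4×903 - 57²)(4×995 - (-61)²))
= -283/√(363×259) = -283/√94017 ≈ -283/306.6219 ≈ -0.9230

r ≈ -0.9230


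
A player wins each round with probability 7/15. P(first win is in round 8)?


Geometric: P(X=8) = (1-p)^(k-1)×p = (8/15)^7×7/15 = 14680064/2562890625

P(X=8) = 14680064/2562890625 ≈ 0.57%


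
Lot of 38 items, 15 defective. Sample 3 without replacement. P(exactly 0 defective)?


Hypergeometric: C(15,0)×C(23,3)/C(38,3)
= 1×1771/8436 = 1771/8436

P(X=0) = 1771/8436 ≈ 20.99%


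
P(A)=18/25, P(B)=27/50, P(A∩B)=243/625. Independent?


P(A)×P(B) = 243/625
P(A∩B) = 243/625
Equal ✓ → Independent

Yes, independent


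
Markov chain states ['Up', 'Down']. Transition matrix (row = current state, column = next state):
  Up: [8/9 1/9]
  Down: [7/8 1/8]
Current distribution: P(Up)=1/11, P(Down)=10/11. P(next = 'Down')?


P(next=Down) = Σᵢ P(now=i)×P(i→Down)
= 1/11×1/9 + 10/11×1/8
= 1/99 + 5/44 = 49/396

P = 49/396 ≈ 0.1237
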